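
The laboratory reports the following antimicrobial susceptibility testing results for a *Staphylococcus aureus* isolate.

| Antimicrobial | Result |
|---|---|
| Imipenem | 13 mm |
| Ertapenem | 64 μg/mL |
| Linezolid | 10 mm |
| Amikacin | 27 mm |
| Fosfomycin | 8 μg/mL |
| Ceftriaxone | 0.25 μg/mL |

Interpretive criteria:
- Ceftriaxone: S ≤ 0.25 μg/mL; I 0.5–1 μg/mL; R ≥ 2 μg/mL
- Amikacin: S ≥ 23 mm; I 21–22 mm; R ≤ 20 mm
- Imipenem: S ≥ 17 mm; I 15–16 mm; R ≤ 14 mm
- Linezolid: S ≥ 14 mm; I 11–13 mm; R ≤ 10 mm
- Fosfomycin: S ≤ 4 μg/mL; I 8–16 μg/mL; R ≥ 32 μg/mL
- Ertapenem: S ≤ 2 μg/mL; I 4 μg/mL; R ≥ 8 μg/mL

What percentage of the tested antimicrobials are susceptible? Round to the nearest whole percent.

Imipenem: 13 mm is ≤ 14 mm ⇒ R
Ertapenem (64 μg/mL) ≥ 8 μg/mL → resistant
Linezolid (10 mm) ≤ 10 mm — Resistant
Amikacin 27 mm: ≥ 23 mm — susceptible
Fosfomycin: 8 μg/mL is in 8–16 μg/mL — I
Ceftriaxone: 0.25 μg/mL is ≤ 0.25 μg/mL — susceptible
Susceptible: 2/6

33%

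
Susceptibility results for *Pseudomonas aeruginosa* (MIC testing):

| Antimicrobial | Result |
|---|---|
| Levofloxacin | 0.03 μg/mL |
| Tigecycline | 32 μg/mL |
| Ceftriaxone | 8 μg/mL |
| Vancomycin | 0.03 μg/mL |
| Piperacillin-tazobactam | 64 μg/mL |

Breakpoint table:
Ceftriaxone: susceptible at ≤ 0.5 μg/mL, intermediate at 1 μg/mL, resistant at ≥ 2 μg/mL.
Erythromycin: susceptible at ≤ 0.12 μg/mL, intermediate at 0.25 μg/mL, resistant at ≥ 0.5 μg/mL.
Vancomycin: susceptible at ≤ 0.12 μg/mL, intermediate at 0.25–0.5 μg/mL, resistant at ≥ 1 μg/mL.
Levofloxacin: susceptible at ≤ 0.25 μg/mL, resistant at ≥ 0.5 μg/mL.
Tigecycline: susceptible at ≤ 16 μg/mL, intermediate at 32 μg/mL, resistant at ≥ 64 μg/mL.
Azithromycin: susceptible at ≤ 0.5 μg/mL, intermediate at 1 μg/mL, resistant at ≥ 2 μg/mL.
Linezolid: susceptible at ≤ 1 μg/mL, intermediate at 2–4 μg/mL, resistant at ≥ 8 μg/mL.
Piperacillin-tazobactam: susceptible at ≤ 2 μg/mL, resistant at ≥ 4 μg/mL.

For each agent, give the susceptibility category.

S, I, R, S, R

Levofloxacin (0.03 μg/mL) ≤ 0.25 μg/mL → S
Tigecycline (32 μg/mL) = 32 μg/mL ⇒ I
Ceftriaxone 8 μg/mL: ≥ 2 μg/mL — resistant
Vancomycin (0.03 μg/mL) ≤ 0.12 μg/mL ⇒ Susceptible
Piperacillin-tazobactam 64 μg/mL: ≥ 4 μg/mL — resistant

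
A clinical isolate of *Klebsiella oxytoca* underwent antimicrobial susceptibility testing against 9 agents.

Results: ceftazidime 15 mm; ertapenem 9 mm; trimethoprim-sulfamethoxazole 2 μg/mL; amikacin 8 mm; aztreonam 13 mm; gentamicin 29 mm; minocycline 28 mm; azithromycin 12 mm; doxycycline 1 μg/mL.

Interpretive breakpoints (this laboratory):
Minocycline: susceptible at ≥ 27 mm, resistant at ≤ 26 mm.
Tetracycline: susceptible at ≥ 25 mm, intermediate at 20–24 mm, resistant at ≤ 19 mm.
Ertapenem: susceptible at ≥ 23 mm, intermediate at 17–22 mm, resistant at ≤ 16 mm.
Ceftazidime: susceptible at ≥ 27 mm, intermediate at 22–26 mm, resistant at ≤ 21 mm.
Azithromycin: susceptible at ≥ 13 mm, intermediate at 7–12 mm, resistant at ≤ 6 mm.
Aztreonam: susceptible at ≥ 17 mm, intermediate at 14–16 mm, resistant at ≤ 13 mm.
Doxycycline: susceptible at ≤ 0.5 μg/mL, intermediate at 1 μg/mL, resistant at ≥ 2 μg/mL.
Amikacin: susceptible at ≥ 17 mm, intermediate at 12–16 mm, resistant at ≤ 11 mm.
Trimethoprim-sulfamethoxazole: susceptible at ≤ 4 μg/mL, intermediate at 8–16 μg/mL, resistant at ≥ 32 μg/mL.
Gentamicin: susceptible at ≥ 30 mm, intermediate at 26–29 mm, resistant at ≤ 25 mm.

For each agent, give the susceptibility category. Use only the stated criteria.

R, R, S, R, R, I, S, I, I

Ceftazidime: 15 mm is ≤ 21 mm ⇒ R
Ertapenem (9 mm) ≤ 16 mm ⇒ R
Trimethoprim-sulfamethoxazole 2 μg/mL: ≤ 4 μg/mL ⇒ Susceptible
Amikacin: 8 mm is ≤ 11 mm → R
Aztreonam (13 mm) ≤ 13 mm ⇒ Resistant
Gentamicin (29 mm) in 26–29 mm — intermediate
Minocycline: 28 mm is ≥ 27 mm → susceptible
Azithromycin 12 mm: in 7–12 mm — I
Doxycycline (1 μg/mL) = 1 μg/mL ⇒ I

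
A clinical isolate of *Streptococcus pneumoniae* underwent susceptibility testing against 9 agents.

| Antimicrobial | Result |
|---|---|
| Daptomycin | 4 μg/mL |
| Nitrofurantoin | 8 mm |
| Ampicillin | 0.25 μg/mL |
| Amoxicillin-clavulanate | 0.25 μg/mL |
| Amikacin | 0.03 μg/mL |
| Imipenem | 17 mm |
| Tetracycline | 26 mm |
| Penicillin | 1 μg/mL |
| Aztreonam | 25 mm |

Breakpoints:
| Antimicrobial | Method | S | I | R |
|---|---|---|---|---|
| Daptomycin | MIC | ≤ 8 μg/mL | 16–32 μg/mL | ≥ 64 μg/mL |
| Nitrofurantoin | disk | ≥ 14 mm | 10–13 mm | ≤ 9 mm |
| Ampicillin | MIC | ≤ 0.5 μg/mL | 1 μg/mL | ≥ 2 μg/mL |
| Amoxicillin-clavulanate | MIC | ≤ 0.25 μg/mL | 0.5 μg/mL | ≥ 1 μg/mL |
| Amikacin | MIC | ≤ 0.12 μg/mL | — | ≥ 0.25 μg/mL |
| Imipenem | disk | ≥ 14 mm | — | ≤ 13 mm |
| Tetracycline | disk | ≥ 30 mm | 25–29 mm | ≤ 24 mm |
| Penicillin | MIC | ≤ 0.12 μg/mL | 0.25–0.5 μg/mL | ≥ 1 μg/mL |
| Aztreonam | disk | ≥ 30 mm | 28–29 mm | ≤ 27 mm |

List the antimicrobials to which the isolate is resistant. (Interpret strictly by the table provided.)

Daptomycin 4 μg/mL: ≤ 8 μg/mL ⇒ susceptible
Nitrofurantoin 8 mm: ≤ 9 mm ⇒ R
Ampicillin (0.25 μg/mL) ≤ 0.5 μg/mL → susceptible
Amoxicillin-clavulanate 0.25 μg/mL: ≤ 0.25 μg/mL — Susceptible
Amikacin 0.03 μg/mL: ≤ 0.12 μg/mL → susceptible
Imipenem 17 mm: ≥ 14 mm → S
Tetracycline (26 mm) in 25–29 mm ⇒ I
Penicillin (1 μg/mL) ≥ 1 μg/mL ⇒ Resistant
Aztreonam: 25 mm is ≤ 27 mm — R

nitrofurantoin, penicillin, aztreonam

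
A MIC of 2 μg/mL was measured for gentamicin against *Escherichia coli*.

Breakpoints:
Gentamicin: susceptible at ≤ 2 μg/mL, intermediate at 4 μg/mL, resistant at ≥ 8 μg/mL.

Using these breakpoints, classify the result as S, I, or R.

Susceptible

Gentamicin: 2 μg/mL is ≤ 2 μg/mL — susceptible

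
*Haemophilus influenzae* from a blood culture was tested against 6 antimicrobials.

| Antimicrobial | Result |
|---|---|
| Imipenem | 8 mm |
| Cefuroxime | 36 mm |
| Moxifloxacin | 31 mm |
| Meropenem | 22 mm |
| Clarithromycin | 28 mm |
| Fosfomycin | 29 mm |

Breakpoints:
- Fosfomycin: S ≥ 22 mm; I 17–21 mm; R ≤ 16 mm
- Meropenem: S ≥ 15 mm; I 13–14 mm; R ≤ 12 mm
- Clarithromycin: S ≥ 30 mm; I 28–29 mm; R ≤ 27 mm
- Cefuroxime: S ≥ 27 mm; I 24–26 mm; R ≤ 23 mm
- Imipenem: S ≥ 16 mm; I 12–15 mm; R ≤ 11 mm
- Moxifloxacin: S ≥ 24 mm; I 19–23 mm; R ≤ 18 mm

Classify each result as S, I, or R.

Imipenem 8 mm: ≤ 11 mm ⇒ R
Cefuroxime: 36 mm is ≥ 27 mm → Susceptible
Moxifloxacin 31 mm: ≥ 24 mm — Susceptible
Meropenem (22 mm) ≥ 15 mm → susceptible
Clarithromycin (28 mm) in 28–29 mm → intermediate
Fosfomycin (29 mm) ≥ 22 mm — susceptible

R, S, S, S, I, S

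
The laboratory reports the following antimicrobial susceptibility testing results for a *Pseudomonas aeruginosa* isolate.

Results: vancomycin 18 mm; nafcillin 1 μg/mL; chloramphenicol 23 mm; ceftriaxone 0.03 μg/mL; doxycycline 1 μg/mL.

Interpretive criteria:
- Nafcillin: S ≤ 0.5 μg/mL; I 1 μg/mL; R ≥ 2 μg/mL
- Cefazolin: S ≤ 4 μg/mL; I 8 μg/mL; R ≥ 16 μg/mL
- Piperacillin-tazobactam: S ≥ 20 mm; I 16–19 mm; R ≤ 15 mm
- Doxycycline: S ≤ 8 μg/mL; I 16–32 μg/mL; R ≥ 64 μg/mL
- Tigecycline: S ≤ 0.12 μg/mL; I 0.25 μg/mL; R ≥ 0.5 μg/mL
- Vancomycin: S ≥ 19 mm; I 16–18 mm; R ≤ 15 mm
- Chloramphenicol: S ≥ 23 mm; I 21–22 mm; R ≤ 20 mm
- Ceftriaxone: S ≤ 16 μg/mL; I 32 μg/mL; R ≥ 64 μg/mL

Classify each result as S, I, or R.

I, I, S, S, S

Vancomycin (18 mm) in 16–18 mm ⇒ intermediate
Nafcillin (1 μg/mL) = 1 μg/mL → I
Chloramphenicol (23 mm) ≥ 23 mm ⇒ S
Ceftriaxone: 0.03 μg/mL is ≤ 16 μg/mL → Susceptible
Doxycycline: 1 μg/mL is ≤ 8 μg/mL ⇒ S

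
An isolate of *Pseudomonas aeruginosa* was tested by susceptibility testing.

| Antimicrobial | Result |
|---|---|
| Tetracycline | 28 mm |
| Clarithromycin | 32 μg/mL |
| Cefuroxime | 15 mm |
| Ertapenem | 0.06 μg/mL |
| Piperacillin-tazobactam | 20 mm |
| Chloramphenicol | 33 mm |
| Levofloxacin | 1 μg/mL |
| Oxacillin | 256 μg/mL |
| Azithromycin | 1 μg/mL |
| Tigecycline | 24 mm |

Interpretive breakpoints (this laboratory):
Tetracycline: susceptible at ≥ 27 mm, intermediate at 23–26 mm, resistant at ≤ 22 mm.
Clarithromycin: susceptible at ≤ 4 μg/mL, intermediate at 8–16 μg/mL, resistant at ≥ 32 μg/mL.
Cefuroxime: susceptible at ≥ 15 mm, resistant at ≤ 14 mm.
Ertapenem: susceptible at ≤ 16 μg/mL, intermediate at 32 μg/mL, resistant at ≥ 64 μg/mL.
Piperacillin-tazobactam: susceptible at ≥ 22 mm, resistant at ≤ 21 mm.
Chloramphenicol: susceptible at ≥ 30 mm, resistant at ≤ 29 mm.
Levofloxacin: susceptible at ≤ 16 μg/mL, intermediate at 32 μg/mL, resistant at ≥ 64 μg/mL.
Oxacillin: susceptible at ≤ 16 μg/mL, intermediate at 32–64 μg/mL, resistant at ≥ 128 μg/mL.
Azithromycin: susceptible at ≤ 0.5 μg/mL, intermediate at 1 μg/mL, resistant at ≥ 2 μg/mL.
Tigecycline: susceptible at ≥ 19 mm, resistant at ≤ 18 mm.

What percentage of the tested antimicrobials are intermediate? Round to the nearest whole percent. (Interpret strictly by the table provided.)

Tetracycline (28 mm) ≥ 27 mm → S
Clarithromycin (32 μg/mL) ≥ 32 μg/mL — resistant
Cefuroxime (15 mm) ≥ 15 mm → S
Ertapenem: 0.06 μg/mL is ≤ 16 μg/mL — Susceptible
Piperacillin-tazobactam 20 mm: ≤ 21 mm — resistant
Chloramphenicol 33 mm: ≥ 30 mm — S
Levofloxacin (1 μg/mL) ≤ 16 μg/mL — S
Oxacillin 256 μg/mL: ≥ 128 μg/mL → Resistant
Azithromycin (1 μg/mL) = 1 μg/mL ⇒ I
Tigecycline (24 mm) ≥ 19 mm ⇒ Susceptible
Intermediate: 1/10

10%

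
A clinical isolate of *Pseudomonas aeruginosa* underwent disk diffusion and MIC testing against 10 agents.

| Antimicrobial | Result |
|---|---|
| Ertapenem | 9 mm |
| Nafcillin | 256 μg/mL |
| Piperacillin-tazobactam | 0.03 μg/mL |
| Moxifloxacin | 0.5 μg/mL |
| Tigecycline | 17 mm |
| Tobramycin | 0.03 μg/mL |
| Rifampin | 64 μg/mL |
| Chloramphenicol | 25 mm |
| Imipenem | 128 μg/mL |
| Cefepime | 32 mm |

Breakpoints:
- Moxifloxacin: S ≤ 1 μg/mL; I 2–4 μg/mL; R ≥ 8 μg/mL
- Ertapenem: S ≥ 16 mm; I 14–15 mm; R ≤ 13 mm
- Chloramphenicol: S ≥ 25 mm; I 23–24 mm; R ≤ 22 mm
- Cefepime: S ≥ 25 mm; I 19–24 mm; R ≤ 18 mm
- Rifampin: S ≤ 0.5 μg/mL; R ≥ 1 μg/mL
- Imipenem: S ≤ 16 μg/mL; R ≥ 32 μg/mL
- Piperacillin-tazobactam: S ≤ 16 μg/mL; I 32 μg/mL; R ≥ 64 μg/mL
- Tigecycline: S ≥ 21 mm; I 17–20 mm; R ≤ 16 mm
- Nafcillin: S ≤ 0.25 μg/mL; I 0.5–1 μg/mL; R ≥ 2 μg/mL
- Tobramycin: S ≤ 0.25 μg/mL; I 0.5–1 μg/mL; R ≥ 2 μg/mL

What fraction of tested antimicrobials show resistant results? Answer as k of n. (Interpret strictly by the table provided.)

4 of 10

Ertapenem (9 mm) ≤ 13 mm — resistant
Nafcillin: 256 μg/mL is ≥ 2 μg/mL ⇒ R
Piperacillin-tazobactam: 0.03 μg/mL is ≤ 16 μg/mL → Susceptible
Moxifloxacin: 0.5 μg/mL is ≤ 1 μg/mL → susceptible
Tigecycline 17 mm: in 17–20 mm → intermediate
Tobramycin (0.03 μg/mL) ≤ 0.25 μg/mL ⇒ Susceptible
Rifampin: 64 μg/mL is ≥ 1 μg/mL — resistant
Chloramphenicol (25 mm) ≥ 25 mm → Susceptible
Imipenem (128 μg/mL) ≥ 32 μg/mL — R
Cefepime: 32 mm is ≥ 25 mm → Susceptible
Resistant: 4/10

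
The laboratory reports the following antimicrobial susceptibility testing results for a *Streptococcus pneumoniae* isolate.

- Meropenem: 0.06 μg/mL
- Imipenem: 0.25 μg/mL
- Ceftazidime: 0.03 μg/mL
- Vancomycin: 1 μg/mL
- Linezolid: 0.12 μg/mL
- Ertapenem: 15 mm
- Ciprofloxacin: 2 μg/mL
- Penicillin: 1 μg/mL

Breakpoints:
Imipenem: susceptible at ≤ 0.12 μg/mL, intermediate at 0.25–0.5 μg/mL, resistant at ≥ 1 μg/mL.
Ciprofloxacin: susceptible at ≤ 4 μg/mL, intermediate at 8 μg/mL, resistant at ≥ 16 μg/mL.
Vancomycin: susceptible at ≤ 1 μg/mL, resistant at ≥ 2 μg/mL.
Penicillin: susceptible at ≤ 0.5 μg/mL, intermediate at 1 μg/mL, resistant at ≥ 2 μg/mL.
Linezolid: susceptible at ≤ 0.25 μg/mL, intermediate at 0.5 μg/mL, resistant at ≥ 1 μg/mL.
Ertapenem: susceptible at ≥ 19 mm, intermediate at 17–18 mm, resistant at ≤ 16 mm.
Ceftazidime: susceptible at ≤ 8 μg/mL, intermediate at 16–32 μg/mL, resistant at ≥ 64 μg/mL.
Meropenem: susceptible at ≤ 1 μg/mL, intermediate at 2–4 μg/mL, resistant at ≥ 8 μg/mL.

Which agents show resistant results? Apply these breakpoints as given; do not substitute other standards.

Meropenem (0.06 μg/mL) ≤ 1 μg/mL — susceptible
Imipenem (0.25 μg/mL) in 0.25–0.5 μg/mL → I
Ceftazidime 0.03 μg/mL: ≤ 8 μg/mL — Susceptible
Vancomycin (1 μg/mL) ≤ 1 μg/mL — S
Linezolid (0.12 μg/mL) ≤ 0.25 μg/mL → S
Ertapenem: 15 mm is ≤ 16 mm → R
Ciprofloxacin (2 μg/mL) ≤ 4 μg/mL — Susceptible
Penicillin (1 μg/mL) = 1 μg/mL ⇒ Intermediate

ertapenem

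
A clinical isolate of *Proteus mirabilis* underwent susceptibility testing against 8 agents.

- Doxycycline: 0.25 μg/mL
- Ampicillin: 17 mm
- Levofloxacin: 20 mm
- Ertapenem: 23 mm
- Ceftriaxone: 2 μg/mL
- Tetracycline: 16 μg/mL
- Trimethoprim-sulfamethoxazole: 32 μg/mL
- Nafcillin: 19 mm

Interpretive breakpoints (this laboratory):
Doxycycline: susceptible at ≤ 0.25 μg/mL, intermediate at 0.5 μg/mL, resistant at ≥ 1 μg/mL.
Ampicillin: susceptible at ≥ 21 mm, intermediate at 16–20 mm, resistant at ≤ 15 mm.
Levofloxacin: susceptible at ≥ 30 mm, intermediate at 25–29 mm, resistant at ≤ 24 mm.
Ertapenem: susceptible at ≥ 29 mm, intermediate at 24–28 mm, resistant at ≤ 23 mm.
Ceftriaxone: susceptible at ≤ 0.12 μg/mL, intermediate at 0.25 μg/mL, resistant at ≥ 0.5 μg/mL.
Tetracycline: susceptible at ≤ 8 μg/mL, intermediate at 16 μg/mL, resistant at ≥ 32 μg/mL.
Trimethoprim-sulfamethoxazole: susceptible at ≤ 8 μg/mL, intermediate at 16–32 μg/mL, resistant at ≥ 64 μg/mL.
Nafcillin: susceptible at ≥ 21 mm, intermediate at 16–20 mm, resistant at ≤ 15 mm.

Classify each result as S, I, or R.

S, I, R, R, R, I, I, I

Doxycycline (0.25 μg/mL) ≤ 0.25 μg/mL — S
Ampicillin: 17 mm is in 16–20 mm ⇒ intermediate
Levofloxacin (20 mm) ≤ 24 mm — R
Ertapenem (23 mm) ≤ 23 mm → resistant
Ceftriaxone 2 μg/mL: ≥ 0.5 μg/mL ⇒ Resistant
Tetracycline 16 μg/mL: = 16 μg/mL → Intermediate
Trimethoprim-sulfamethoxazole (32 μg/mL) in 16–32 μg/mL ⇒ Intermediate
Nafcillin (19 mm) in 16–20 mm ⇒ intermediate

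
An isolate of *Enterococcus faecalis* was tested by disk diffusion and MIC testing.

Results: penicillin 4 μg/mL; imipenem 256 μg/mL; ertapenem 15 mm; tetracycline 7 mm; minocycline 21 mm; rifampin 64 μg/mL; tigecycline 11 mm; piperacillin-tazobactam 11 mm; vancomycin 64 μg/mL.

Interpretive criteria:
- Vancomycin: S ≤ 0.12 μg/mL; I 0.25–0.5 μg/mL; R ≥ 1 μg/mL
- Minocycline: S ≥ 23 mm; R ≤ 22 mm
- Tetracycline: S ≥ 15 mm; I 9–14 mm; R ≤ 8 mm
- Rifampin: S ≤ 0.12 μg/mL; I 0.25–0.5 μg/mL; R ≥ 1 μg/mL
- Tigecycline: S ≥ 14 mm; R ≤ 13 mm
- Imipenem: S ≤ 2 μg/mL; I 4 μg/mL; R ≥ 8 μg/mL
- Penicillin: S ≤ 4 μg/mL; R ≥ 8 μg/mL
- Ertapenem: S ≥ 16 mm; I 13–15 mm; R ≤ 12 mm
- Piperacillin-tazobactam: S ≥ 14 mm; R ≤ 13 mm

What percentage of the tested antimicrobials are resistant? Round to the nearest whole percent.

78%

Penicillin 4 μg/mL: ≤ 4 μg/mL — Susceptible
Imipenem (256 μg/mL) ≥ 8 μg/mL — Resistant
Ertapenem 15 mm: in 13–15 mm — I
Tetracycline 7 mm: ≤ 8 mm → R
Minocycline: 21 mm is ≤ 22 mm — resistant
Rifampin: 64 μg/mL is ≥ 1 μg/mL — resistant
Tigecycline: 11 mm is ≤ 13 mm → resistant
Piperacillin-tazobactam 11 mm: ≤ 13 mm ⇒ Resistant
Vancomycin: 64 μg/mL is ≥ 1 μg/mL ⇒ resistant
Resistant: 7/9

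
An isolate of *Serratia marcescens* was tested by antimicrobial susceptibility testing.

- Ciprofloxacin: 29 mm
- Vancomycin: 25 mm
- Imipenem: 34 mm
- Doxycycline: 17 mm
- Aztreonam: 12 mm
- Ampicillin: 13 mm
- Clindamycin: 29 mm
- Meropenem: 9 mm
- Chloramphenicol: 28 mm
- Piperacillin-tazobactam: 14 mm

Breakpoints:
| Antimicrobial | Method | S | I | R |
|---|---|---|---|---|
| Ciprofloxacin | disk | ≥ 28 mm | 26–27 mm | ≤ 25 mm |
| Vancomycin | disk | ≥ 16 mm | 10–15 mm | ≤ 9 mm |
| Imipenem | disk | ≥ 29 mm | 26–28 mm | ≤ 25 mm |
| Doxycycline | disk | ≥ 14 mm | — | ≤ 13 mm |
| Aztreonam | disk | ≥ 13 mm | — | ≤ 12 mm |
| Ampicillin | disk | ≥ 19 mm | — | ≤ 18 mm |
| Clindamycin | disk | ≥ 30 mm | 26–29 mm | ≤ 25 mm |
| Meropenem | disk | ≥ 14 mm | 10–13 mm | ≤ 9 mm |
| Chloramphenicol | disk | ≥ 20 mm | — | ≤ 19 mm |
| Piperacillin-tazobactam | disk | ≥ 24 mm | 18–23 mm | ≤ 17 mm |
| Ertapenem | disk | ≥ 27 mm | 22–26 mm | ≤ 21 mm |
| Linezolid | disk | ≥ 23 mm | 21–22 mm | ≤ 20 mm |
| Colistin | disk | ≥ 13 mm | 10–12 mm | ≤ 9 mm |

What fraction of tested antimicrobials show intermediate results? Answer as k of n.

1 of 10

Ciprofloxacin 29 mm: ≥ 28 mm → susceptible
Vancomycin: 25 mm is ≥ 16 mm — susceptible
Imipenem 34 mm: ≥ 29 mm ⇒ susceptible
Doxycycline 17 mm: ≥ 14 mm → Susceptible
Aztreonam (12 mm) ≤ 12 mm ⇒ resistant
Ampicillin (13 mm) ≤ 18 mm ⇒ R
Clindamycin (29 mm) in 26–29 mm ⇒ intermediate
Meropenem 9 mm: ≤ 9 mm — resistant
Chloramphenicol 28 mm: ≥ 20 mm → S
Piperacillin-tazobactam (14 mm) ≤ 17 mm ⇒ resistant
Intermediate: 1/10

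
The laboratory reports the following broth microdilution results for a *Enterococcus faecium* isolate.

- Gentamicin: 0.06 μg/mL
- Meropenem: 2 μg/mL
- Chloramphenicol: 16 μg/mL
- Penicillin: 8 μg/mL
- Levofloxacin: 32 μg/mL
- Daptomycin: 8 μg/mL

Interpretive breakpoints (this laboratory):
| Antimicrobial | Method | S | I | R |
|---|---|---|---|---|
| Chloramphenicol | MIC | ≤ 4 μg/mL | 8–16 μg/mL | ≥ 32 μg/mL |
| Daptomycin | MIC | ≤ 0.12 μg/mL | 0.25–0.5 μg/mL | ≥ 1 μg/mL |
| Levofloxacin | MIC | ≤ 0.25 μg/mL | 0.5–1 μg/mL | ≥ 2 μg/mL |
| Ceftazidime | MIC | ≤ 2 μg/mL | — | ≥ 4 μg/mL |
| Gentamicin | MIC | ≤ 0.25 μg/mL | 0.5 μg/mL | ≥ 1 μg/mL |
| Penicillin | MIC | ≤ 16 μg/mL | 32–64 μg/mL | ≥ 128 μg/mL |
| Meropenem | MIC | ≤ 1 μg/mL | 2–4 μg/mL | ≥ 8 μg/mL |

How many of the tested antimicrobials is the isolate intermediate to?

Gentamicin: 0.06 μg/mL is ≤ 0.25 μg/mL ⇒ Susceptible
Meropenem 2 μg/mL: in 2–4 μg/mL ⇒ I
Chloramphenicol (16 μg/mL) in 8–16 μg/mL — I
Penicillin (8 μg/mL) ≤ 16 μg/mL — S
Levofloxacin (32 μg/mL) ≥ 2 μg/mL — resistant
Daptomycin: 8 μg/mL is ≥ 1 μg/mL ⇒ Resistant
Intermediate: 2

2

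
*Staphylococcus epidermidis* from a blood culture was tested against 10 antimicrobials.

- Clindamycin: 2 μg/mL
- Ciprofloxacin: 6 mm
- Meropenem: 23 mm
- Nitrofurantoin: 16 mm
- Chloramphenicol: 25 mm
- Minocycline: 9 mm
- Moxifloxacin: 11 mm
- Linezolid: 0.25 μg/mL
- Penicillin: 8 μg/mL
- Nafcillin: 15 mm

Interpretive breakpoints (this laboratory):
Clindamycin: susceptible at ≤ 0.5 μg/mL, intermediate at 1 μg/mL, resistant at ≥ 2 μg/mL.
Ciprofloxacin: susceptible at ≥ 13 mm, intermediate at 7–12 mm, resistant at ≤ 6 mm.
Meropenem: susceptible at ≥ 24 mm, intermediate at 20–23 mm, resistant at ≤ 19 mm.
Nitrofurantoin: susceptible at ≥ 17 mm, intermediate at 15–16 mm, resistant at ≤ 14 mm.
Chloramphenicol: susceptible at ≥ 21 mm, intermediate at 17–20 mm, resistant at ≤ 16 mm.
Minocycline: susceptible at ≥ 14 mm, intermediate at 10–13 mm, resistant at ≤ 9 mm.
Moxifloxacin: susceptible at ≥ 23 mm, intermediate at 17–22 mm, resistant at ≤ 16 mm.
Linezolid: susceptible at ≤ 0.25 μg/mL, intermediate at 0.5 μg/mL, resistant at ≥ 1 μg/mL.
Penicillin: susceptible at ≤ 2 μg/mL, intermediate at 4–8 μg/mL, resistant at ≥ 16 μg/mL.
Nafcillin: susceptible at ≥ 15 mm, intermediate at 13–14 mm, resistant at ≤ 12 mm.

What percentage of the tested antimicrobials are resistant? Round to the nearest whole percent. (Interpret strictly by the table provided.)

40%

Clindamycin: 2 μg/mL is ≥ 2 μg/mL ⇒ resistant
Ciprofloxacin 6 mm: ≤ 6 mm → R
Meropenem (23 mm) in 20–23 mm — intermediate
Nitrofurantoin 16 mm: in 15–16 mm — I
Chloramphenicol 25 mm: ≥ 21 mm ⇒ S
Minocycline (9 mm) ≤ 9 mm — Resistant
Moxifloxacin (11 mm) ≤ 16 mm ⇒ resistant
Linezolid: 0.25 μg/mL is ≤ 0.25 μg/mL — susceptible
Penicillin (8 μg/mL) in 4–8 μg/mL — I
Nafcillin: 15 mm is ≥ 15 mm — Susceptible
Resistant: 4/10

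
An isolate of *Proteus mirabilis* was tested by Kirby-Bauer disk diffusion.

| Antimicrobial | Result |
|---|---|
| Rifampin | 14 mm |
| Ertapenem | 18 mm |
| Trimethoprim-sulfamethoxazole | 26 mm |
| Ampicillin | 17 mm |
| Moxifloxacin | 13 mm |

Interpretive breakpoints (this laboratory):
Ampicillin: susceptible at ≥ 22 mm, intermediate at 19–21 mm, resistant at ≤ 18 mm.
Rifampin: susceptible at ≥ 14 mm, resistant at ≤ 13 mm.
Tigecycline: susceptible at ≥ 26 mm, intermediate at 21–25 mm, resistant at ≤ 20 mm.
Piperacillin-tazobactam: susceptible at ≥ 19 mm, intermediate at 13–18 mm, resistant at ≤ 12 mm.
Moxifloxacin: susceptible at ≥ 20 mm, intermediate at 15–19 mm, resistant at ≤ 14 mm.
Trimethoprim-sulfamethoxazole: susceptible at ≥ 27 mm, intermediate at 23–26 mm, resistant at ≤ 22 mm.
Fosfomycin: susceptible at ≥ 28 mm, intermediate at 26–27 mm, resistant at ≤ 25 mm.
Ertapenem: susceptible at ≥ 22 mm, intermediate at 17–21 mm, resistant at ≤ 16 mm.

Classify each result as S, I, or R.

S, I, I, R, R

Rifampin: 14 mm is ≥ 14 mm — S
Ertapenem (18 mm) in 17–21 mm — intermediate
Trimethoprim-sulfamethoxazole: 26 mm is in 23–26 mm ⇒ I
Ampicillin 17 mm: ≤ 18 mm — resistant
Moxifloxacin (13 mm) ≤ 14 mm — Resistant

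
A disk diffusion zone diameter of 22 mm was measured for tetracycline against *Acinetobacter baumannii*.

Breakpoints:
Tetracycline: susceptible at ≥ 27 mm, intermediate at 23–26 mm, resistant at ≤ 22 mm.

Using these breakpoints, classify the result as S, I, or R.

Resistant

Tetracycline 22 mm: ≤ 22 mm → resistant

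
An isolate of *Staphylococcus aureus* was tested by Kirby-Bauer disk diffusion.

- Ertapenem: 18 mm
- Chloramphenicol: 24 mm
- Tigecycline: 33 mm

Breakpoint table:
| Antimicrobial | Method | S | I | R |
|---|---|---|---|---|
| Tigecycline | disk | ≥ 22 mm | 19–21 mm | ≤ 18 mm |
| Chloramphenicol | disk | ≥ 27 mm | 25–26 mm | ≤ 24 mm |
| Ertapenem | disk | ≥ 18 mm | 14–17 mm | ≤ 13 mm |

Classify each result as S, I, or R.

Ertapenem 18 mm: ≥ 18 mm — Susceptible
Chloramphenicol: 24 mm is ≤ 24 mm → resistant
Tigecycline: 33 mm is ≥ 22 mm → S

S, R, S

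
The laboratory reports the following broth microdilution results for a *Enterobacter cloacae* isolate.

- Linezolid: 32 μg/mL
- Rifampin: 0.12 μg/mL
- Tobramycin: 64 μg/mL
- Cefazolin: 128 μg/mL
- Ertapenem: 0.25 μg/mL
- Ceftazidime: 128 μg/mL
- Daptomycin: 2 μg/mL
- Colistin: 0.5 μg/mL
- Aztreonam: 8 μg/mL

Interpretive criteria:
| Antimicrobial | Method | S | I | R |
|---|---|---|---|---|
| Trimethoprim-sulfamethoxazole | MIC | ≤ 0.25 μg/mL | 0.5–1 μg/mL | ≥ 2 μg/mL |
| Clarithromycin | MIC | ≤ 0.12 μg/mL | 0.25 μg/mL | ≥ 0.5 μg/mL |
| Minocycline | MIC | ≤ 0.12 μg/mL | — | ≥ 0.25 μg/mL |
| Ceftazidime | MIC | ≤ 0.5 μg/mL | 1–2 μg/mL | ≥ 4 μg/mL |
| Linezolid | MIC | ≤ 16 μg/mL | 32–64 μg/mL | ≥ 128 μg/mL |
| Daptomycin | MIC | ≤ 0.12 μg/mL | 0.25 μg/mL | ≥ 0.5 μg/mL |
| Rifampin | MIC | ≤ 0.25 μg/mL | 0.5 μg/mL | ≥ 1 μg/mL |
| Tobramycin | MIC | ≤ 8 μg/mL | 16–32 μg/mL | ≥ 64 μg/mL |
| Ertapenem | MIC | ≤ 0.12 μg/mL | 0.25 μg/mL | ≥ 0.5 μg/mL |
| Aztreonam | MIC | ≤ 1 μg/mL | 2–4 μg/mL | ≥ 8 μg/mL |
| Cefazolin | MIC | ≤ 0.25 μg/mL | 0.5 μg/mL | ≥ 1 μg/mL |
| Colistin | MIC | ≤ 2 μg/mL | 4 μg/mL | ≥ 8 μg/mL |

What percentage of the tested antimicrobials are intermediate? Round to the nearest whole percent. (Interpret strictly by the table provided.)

Linezolid (32 μg/mL) in 32–64 μg/mL — I
Rifampin 0.12 μg/mL: ≤ 0.25 μg/mL ⇒ S
Tobramycin (64 μg/mL) ≥ 64 μg/mL — resistant
Cefazolin: 128 μg/mL is ≥ 1 μg/mL → resistant
Ertapenem (0.25 μg/mL) = 0.25 μg/mL ⇒ I
Ceftazidime 128 μg/mL: ≥ 4 μg/mL — resistant
Daptomycin (2 μg/mL) ≥ 0.5 μg/mL — R
Colistin (0.5 μg/mL) ≤ 2 μg/mL → Susceptible
Aztreonam (8 μg/mL) ≥ 8 μg/mL ⇒ R
Intermediate: 2/9

22%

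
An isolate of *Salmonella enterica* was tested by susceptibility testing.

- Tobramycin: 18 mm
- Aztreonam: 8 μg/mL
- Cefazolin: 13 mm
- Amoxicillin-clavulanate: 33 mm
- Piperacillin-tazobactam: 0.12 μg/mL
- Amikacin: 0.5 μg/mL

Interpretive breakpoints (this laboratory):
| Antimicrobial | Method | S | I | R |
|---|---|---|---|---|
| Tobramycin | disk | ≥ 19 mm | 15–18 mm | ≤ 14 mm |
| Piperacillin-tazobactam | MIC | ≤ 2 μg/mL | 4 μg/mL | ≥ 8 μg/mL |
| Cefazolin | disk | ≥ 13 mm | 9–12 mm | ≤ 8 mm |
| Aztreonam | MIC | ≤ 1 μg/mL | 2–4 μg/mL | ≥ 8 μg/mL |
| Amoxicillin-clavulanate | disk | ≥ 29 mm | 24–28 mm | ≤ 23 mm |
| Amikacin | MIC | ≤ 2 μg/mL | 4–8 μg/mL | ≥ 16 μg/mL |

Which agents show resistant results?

Tobramycin: 18 mm is in 15–18 mm — I
Aztreonam 8 μg/mL: ≥ 8 μg/mL — resistant
Cefazolin 13 mm: ≥ 13 mm — susceptible
Amoxicillin-clavulanate: 33 mm is ≥ 29 mm → Susceptible
Piperacillin-tazobactam 0.12 μg/mL: ≤ 2 μg/mL → Susceptible
Amikacin 0.5 μg/mL: ≤ 2 μg/mL → Susceptible

aztreonam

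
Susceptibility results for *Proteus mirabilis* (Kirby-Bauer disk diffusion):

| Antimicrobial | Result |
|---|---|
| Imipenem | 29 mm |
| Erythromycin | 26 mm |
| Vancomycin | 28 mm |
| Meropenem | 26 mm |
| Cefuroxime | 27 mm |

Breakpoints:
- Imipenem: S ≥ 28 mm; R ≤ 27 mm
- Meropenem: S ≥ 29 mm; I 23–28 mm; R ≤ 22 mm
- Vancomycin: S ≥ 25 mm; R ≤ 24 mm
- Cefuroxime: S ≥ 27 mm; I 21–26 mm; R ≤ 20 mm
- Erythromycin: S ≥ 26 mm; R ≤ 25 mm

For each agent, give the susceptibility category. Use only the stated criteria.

S, S, S, I, S

Imipenem: 29 mm is ≥ 28 mm → Susceptible
Erythromycin (26 mm) ≥ 26 mm — Susceptible
Vancomycin (28 mm) ≥ 25 mm → susceptible
Meropenem 26 mm: in 23–28 mm — intermediate
Cefuroxime 27 mm: ≥ 27 mm → S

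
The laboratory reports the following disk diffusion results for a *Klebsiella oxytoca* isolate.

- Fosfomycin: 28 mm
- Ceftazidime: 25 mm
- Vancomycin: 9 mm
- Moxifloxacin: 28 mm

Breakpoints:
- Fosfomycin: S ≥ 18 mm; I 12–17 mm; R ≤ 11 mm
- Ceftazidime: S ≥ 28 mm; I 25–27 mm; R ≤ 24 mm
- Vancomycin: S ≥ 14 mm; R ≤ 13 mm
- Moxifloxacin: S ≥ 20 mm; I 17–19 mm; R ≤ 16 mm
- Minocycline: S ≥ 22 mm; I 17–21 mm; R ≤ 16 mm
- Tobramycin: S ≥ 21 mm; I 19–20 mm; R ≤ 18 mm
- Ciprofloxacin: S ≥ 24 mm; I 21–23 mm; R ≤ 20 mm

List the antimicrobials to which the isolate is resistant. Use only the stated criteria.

Fosfomycin: 28 mm is ≥ 18 mm — susceptible
Ceftazidime (25 mm) in 25–27 mm ⇒ I
Vancomycin 9 mm: ≤ 13 mm → resistant
Moxifloxacin 28 mm: ≥ 20 mm ⇒ S

vancomycin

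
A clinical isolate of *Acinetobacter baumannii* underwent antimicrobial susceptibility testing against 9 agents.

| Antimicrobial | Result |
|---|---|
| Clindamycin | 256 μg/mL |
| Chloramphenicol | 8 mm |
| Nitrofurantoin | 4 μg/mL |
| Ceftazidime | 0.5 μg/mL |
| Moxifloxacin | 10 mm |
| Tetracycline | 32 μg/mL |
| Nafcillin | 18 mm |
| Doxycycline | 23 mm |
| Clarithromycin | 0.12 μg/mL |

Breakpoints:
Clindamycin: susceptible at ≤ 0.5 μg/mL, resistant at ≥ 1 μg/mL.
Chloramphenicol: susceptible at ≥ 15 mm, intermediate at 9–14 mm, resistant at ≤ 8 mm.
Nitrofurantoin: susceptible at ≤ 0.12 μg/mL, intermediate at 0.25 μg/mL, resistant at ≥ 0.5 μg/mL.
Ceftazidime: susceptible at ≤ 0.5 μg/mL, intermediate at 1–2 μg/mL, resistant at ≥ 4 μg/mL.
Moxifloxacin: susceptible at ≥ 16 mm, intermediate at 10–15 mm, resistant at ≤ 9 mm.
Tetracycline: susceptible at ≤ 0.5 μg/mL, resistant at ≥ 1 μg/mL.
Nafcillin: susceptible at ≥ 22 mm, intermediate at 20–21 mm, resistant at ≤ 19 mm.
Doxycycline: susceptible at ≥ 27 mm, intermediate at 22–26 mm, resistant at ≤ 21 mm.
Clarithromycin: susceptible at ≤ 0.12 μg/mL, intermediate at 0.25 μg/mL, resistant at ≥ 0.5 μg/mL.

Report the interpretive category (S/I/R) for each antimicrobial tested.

Clindamycin (256 μg/mL) ≥ 1 μg/mL → resistant
Chloramphenicol (8 mm) ≤ 8 mm — Resistant
Nitrofurantoin: 4 μg/mL is ≥ 0.5 μg/mL ⇒ resistant
Ceftazidime 0.5 μg/mL: ≤ 0.5 μg/mL — Susceptible
Moxifloxacin 10 mm: in 10–15 mm — I
Tetracycline 32 μg/mL: ≥ 1 μg/mL — R
Nafcillin (18 mm) ≤ 19 mm → Resistant
Doxycycline (23 mm) in 22–26 mm → Intermediate
Clarithromycin: 0.12 μg/mL is ≤ 0.12 μg/mL ⇒ susceptible

R, R, R, S, I, R, R, I, S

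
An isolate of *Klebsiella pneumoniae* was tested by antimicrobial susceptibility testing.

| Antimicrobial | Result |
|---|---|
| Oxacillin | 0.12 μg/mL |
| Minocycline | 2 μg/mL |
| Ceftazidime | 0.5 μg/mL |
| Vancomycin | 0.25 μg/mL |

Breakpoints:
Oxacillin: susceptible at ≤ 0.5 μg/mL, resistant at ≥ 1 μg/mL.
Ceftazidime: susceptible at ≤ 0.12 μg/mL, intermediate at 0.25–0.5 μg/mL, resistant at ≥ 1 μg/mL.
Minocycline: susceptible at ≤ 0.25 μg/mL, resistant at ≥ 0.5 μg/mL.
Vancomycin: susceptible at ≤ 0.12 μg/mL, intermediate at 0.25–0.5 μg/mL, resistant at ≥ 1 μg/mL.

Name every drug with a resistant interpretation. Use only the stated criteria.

Oxacillin (0.12 μg/mL) ≤ 0.5 μg/mL — S
Minocycline (2 μg/mL) ≥ 0.5 μg/mL — R
Ceftazidime (0.5 μg/mL) in 0.25–0.5 μg/mL ⇒ intermediate
Vancomycin: 0.25 μg/mL is in 0.25–0.5 μg/mL → I

minocycline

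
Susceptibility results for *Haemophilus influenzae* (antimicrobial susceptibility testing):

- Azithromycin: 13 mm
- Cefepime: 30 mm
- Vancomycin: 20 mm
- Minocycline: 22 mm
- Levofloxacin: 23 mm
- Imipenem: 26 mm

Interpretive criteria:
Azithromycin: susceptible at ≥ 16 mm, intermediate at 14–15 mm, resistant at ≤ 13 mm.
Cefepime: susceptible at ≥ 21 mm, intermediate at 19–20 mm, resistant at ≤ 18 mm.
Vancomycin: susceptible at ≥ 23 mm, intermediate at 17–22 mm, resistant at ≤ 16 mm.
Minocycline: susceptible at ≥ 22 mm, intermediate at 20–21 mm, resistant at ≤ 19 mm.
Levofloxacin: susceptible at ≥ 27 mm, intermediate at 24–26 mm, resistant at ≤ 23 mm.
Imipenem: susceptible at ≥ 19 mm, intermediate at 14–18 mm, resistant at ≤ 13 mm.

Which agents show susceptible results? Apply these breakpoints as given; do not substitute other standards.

cefepime, minocycline, imipenem

Azithromycin 13 mm: ≤ 13 mm ⇒ R
Cefepime: 30 mm is ≥ 21 mm — Susceptible
Vancomycin 20 mm: in 17–22 mm ⇒ I
Minocycline: 22 mm is ≥ 22 mm — Susceptible
Levofloxacin (23 mm) ≤ 23 mm → Resistant
Imipenem (26 mm) ≥ 19 mm → Susceptible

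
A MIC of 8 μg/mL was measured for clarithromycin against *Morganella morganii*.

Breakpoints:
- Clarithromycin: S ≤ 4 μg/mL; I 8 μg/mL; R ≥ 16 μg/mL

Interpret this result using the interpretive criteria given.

Clarithromycin (8 μg/mL) = 8 μg/mL — intermediate

I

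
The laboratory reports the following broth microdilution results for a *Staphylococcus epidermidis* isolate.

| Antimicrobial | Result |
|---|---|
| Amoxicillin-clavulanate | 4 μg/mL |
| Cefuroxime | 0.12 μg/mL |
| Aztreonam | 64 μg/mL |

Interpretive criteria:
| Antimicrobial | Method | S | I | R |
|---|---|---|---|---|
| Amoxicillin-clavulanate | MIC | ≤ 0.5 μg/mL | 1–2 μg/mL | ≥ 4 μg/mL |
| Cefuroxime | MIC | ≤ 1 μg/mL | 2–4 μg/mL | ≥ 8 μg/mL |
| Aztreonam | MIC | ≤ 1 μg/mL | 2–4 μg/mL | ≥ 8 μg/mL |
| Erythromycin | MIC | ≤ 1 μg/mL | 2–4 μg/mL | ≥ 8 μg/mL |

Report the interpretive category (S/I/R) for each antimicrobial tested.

R, S, R

Amoxicillin-clavulanate (4 μg/mL) ≥ 4 μg/mL — Resistant
Cefuroxime 0.12 μg/mL: ≤ 1 μg/mL — Susceptible
Aztreonam: 64 μg/mL is ≥ 8 μg/mL → Resistant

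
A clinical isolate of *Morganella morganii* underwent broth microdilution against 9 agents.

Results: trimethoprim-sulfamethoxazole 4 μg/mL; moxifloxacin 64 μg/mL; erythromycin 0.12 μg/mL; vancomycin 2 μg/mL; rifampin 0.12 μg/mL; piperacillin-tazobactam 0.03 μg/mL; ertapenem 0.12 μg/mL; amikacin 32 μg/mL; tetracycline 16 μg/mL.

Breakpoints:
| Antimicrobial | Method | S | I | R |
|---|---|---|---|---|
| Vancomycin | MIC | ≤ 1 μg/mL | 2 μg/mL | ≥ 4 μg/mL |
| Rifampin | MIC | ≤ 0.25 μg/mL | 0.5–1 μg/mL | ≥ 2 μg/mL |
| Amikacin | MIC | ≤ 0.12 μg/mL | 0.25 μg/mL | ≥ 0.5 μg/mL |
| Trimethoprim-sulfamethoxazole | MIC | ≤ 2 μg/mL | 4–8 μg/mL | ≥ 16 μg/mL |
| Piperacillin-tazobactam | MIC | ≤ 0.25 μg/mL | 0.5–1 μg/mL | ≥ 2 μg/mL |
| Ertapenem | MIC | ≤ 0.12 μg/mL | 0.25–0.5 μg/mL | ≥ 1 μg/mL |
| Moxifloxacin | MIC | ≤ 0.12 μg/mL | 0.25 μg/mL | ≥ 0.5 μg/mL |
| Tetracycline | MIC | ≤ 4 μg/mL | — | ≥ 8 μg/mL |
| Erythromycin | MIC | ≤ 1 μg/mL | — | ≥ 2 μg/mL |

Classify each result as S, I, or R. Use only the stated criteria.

Trimethoprim-sulfamethoxazole 4 μg/mL: in 4–8 μg/mL → intermediate
Moxifloxacin 64 μg/mL: ≥ 0.5 μg/mL ⇒ resistant
Erythromycin (0.12 μg/mL) ≤ 1 μg/mL ⇒ S
Vancomycin 2 μg/mL: = 2 μg/mL → intermediate
Rifampin: 0.12 μg/mL is ≤ 0.25 μg/mL ⇒ Susceptible
Piperacillin-tazobactam: 0.03 μg/mL is ≤ 0.25 μg/mL → susceptible
Ertapenem: 0.12 μg/mL is ≤ 0.12 μg/mL → S
Amikacin (32 μg/mL) ≥ 0.5 μg/mL — Resistant
Tetracycline 16 μg/mL: ≥ 8 μg/mL ⇒ resistant

I, R, S, I, S, S, S, R, R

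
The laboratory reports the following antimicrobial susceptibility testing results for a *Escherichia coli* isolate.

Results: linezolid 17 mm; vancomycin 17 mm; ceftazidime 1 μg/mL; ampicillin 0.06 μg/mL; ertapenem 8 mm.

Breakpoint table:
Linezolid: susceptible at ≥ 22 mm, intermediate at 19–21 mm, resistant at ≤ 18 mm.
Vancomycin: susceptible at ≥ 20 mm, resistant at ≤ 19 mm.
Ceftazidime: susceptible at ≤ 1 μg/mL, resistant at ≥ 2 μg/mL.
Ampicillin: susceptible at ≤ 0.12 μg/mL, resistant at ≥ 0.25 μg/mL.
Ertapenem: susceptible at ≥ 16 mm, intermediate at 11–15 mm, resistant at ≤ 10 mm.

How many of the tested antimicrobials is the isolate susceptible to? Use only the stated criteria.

Linezolid: 17 mm is ≤ 18 mm — resistant
Vancomycin (17 mm) ≤ 19 mm ⇒ resistant
Ceftazidime (1 μg/mL) ≤ 1 μg/mL → S
Ampicillin 0.06 μg/mL: ≤ 0.12 μg/mL ⇒ Susceptible
Ertapenem 8 mm: ≤ 10 mm ⇒ Resistant
Susceptible: 2

2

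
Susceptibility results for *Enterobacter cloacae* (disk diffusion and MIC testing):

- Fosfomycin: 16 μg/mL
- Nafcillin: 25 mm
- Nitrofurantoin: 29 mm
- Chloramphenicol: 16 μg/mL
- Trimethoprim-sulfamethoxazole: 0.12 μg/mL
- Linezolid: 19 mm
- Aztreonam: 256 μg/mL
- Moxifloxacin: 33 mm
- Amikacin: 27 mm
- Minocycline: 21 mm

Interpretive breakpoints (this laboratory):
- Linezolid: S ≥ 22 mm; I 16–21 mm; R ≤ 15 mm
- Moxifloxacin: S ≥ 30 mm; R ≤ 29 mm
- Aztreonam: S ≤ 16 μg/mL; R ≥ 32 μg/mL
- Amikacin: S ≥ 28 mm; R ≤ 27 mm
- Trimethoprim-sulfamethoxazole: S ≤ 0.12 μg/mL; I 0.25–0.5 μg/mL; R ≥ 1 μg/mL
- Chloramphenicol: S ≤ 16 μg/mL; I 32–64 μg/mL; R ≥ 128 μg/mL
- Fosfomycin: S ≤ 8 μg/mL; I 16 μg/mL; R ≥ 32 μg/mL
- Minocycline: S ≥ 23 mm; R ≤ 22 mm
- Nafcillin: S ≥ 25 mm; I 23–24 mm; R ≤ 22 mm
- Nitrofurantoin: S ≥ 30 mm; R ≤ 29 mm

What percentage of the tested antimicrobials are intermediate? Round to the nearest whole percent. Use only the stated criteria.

20%

Fosfomycin: 16 μg/mL is = 16 μg/mL ⇒ Intermediate
Nafcillin 25 mm: ≥ 25 mm — S
Nitrofurantoin (29 mm) ≤ 29 mm → R
Chloramphenicol 16 μg/mL: ≤ 16 μg/mL — Susceptible
Trimethoprim-sulfamethoxazole: 0.12 μg/mL is ≤ 0.12 μg/mL — Susceptible
Linezolid 19 mm: in 16–21 mm — intermediate
Aztreonam (256 μg/mL) ≥ 32 μg/mL — resistant
Moxifloxacin 33 mm: ≥ 30 mm → S
Amikacin 27 mm: ≤ 27 mm → resistant
Minocycline (21 mm) ≤ 22 mm → Resistant
Intermediate: 2/10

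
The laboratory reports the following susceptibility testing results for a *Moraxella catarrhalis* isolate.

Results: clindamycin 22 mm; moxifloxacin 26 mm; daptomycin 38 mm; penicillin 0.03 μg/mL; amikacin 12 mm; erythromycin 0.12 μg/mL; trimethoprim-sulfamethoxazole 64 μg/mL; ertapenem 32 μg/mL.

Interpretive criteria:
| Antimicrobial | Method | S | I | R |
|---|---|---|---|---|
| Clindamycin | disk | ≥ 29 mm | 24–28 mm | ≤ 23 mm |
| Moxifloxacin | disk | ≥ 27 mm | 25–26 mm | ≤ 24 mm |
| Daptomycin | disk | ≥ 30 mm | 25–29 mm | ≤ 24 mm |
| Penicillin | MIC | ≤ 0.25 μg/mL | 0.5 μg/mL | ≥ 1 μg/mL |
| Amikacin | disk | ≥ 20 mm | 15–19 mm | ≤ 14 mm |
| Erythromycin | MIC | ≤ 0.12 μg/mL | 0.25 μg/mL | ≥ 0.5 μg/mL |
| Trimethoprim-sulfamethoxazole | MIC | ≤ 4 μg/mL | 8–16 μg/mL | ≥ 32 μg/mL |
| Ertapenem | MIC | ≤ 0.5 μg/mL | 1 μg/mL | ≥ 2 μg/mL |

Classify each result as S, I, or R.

Clindamycin 22 mm: ≤ 23 mm ⇒ Resistant
Moxifloxacin 26 mm: in 25–26 mm → I
Daptomycin (38 mm) ≥ 30 mm → Susceptible
Penicillin (0.03 μg/mL) ≤ 0.25 μg/mL — S
Amikacin (12 mm) ≤ 14 mm — R
Erythromycin 0.12 μg/mL: ≤ 0.12 μg/mL → Susceptible
Trimethoprim-sulfamethoxazole (64 μg/mL) ≥ 32 μg/mL — resistant
Ertapenem (32 μg/mL) ≥ 2 μg/mL ⇒ R

R, I, S, S, R, S, R, R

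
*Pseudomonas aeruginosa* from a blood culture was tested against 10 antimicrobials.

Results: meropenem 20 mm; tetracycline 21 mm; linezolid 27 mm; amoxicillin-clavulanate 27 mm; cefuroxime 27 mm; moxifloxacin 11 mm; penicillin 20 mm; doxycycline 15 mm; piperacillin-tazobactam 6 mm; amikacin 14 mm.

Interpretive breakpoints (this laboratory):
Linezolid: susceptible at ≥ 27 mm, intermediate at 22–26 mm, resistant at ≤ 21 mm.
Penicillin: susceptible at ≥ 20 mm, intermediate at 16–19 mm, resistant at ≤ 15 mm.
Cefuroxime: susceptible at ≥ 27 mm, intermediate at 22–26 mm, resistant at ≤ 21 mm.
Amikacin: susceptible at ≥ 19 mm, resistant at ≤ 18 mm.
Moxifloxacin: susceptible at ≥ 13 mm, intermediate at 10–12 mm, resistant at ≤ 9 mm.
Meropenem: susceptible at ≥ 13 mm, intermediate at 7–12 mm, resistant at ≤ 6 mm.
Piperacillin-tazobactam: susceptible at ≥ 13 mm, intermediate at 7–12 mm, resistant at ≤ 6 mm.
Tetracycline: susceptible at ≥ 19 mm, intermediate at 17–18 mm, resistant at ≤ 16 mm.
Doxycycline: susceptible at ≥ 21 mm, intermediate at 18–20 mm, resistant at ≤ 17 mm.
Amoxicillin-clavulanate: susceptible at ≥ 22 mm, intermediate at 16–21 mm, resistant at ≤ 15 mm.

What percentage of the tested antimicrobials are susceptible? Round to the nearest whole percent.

Meropenem 20 mm: ≥ 13 mm — Susceptible
Tetracycline 21 mm: ≥ 19 mm ⇒ Susceptible
Linezolid: 27 mm is ≥ 27 mm — Susceptible
Amoxicillin-clavulanate (27 mm) ≥ 22 mm ⇒ susceptible
Cefuroxime 27 mm: ≥ 27 mm ⇒ S
Moxifloxacin: 11 mm is in 10–12 mm ⇒ I
Penicillin 20 mm: ≥ 20 mm → S
Doxycycline (15 mm) ≤ 17 mm ⇒ Resistant
Piperacillin-tazobactam (6 mm) ≤ 6 mm ⇒ resistant
Amikacin: 14 mm is ≤ 18 mm → resistant
Susceptible: 6/10

60%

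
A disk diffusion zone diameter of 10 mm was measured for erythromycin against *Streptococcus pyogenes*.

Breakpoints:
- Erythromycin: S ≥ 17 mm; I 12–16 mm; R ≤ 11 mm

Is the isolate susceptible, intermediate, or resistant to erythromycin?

R

Erythromycin: 10 mm is ≤ 11 mm ⇒ Resistant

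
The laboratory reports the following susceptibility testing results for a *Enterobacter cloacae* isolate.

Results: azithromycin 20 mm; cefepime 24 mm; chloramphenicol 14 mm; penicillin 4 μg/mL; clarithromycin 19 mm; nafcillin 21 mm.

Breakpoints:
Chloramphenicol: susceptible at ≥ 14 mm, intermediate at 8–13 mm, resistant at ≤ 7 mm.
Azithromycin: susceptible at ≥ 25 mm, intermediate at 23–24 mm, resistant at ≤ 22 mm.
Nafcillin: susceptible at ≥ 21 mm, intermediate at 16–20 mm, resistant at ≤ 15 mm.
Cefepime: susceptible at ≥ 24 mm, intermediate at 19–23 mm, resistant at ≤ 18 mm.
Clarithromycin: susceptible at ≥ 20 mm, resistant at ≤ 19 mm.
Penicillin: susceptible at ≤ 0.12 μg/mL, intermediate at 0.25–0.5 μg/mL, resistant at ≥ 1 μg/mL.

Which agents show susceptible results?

cefepime, chloramphenicol, nafcillin

Azithromycin 20 mm: ≤ 22 mm → resistant
Cefepime (24 mm) ≥ 24 mm — susceptible
Chloramphenicol (14 mm) ≥ 14 mm → susceptible
Penicillin (4 μg/mL) ≥ 1 μg/mL ⇒ Resistant
Clarithromycin 19 mm: ≤ 19 mm — R
Nafcillin (21 mm) ≥ 21 mm → S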